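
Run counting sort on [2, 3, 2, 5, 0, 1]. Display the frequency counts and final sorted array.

Count array: [1, 1, 2, 1, 0, 1]
(count[i] = number of elements equal to i)
Cumulative count: [1, 2, 4, 5, 5, 6]
Sorted: [0, 1, 2, 2, 3, 5]


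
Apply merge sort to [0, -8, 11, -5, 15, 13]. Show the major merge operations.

Divide and conquer:
  Merge [-8] + [11] -> [-8, 11]
  Merge [0] + [-8, 11] -> [-8, 0, 11]
  Merge [15] + [13] -> [13, 15]
  Merge [-5] + [13, 15] -> [-5, 13, 15]
  Merge [-8, 0, 11] + [-5, 13, 15] -> [-8, -5, 0, 11, 13, 15]


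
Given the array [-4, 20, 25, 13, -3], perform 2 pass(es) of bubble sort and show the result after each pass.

After pass 1: [-4, 20, 13, -3, 25] (2 swaps)
After pass 2: [-4, 13, -3, 20, 25] (2 swaps)
Total swaps: 4


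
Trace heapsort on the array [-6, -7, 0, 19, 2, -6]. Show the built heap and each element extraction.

Build heap: [19, 2, 0, -7, -6, -6]
Extract 19: [2, -6, 0, -7, -6, 19]
Extract 2: [0, -6, -6, -7, 2, 19]
Extract 0: [-6, -7, -6, 0, 2, 19]
Extract -6: [-6, -7, -6, 0, 2, 19]
Extract -6: [-7, -6, -6, 0, 2, 19]


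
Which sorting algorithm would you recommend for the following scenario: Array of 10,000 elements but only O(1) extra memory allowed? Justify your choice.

Best choice: Heapsort
Reason: Heapsort rearranges the array in place using O(1) auxiliary space and still guarantees O(n log n) time; quicksort partitions in place but needs Theta(log n) stack space for recursion (O(n) in the worst case), and mergesort requires O(n) auxiliary space


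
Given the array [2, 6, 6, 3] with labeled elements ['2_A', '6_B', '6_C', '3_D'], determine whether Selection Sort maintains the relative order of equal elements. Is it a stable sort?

Trace Selection Sort on the labeled array (the key is the number; the letter only tracks identity):
  Pass 1: minimum 2_A is already at index 0; no swap -> [2_A, 6_B, 6_C, 3_D]
  Pass 2: minimum of unsorted part is 3_D at index 3; swap it with 6_B at index 1 -> [2_A, 3_D, 6_C, 6_B]
  Pass 3: minimum 6_C is already at index 2; no swap -> [2_A, 3_D, 6_C, 6_B]
Final order: [2_A, 3_D, 6_C, 6_B]
Equal keys:
  value 6: originally 6_B, 6_C; after sorting 6_C, 6_B -> order changed
Equal keys were reordered, so Selection Sort is not stable: the long-range swap that moves the minimum into place can carry an element past an equal key. (One such input is enough; an unstable sort may happen to preserve order on other inputs, but it gives no guarantee.)
Answer: Not stable


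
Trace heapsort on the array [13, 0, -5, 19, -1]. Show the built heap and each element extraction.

Build heap: [19, 13, -5, 0, -1]
Extract 19: [13, 0, -5, -1, 19]
Extract 13: [0, -1, -5, 13, 19]
Extract 0: [-1, -5, 0, 13, 19]
Extract -1: [-5, -1, 0, 13, 19]


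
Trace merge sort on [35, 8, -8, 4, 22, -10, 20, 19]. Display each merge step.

Divide and conquer:
  Merge [35] + [8] -> [8, 35]
  Merge [-8] + [4] -> [-8, 4]
  Merge [8, 35] + [-8, 4] -> [-8, 4, 8, 35]
  Merge [22] + [-10] -> [-10, 22]
  Merge [20] + [19] -> [19, 20]
  Merge [-10, 22] + [19, 20] -> [-10, 19, 20, 22]
  Merge [-8, 4, 8, 35] + [-10, 19, 20, 22] -> [-10, -8, 4, 8, 19, 20, 22, 35]


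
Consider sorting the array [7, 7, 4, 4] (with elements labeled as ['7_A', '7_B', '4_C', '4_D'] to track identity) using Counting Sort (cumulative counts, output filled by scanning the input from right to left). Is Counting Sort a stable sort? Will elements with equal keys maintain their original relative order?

Trace Counting Sort on the labeled array (the key is the number; the letter only tracks identity):
  Counts for values 0..7: [0, 0, 0, 0, 2, 0, 0, 2]
  Cumulative counts: [0, 0, 0, 0, 2, 2, 2, 4]
  Scan right to left: place 4_D at output index 1
  Scan right to left: place 4_C at output index 0
  Scan right to left: place 7_B at output index 3
  Scan right to left: place 7_A at output index 2
  Output: [4_C, 4_D, 7_A, 7_B]
Equal keys:
  value 4: originally 4_C, 4_D; after sorting 4_C, 4_D -> order preserved
  value 7: originally 7_A, 7_B; after sorting 7_A, 7_B -> order preserved
All equal keys kept their original relative order. Counting Sort is stable: scanning the input right to left with decreasing cumulative counts places later duplicates at later output positions.
Answer: Stable


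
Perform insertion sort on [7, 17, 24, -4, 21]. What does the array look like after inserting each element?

First element 7 is already 'sorted'
Insert 17: shifted 0 elements -> [7, 17, 24, -4, 21]
Insert 24: shifted 0 elements -> [7, 17, 24, -4, 21]
Insert -4: shifted 3 elements -> [-4, 7, 17, 24, 21]
Insert 21: shifted 1 elements -> [-4, 7, 17, 21, 24]


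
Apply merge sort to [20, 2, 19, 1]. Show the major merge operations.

Divide and conquer:
  Merge [20] + [2] -> [2, 20]
  Merge [19] + [1] -> [1, 19]
  Merge [2, 20] + [1, 19] -> [1, 2, 19, 20]


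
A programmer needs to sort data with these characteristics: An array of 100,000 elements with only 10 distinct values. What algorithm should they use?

Best choice: 3-way quicksort or Counting sort
Reason: 3-way (Dutch national flag) partitioning groups every copy of the pivot together, so with only d=10 distinct keys quicksort finishes in O(n log d) expected time, which is effectively linear; counting sort runs in O(n + k) where k is the size of the key range (not the number of distinct values), so it is linear when the 10 values are integers drawn from a small known range


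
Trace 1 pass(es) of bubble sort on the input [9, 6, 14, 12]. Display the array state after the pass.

After pass 1: [6, 9, 12, 14] (2 swaps)
Total swaps: 2


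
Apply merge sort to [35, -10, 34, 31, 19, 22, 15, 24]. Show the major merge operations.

Divide and conquer:
  Merge [35] + [-10] -> [-10, 35]
  Merge [34] + [31] -> [31, 34]
  Merge [-10, 35] + [31, 34] -> [-10, 31, 34, 35]
  Merge [19] + [22] -> [19, 22]
  Merge [15] + [24] -> [15, 24]
  Merge [19, 22] + [15, 24] -> [15, 19, 22, 24]
  Merge [-10, 31, 34, 35] + [15, 19, 22, 24] -> [-10, 15, 19, 22, 24, 31, 34, 35]


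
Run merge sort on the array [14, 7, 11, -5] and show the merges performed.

Divide and conquer:
  Merge [14] + [7] -> [7, 14]
  Merge [11] + [-5] -> [-5, 11]
  Merge [7, 14] + [-5, 11] -> [-5, 7, 11, 14]


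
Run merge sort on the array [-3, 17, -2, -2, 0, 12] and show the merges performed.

Divide and conquer:
  Merge [17] + [-2] -> [-2, 17]
  Merge [-3] + [-2, 17] -> [-3, -2, 17]
  Merge [0] + [12] -> [0, 12]
  Merge [-2] + [0, 12] -> [-2, 0, 12]
  Merge [-3, -2, 17] + [-2, 0, 12] -> [-3, -2, -2, 0, 12, 17]


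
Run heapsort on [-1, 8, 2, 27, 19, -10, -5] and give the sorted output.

Build heap: [27, 19, 2, 8, -1, -10, -5]
Extract 27: [19, 8, 2, -5, -1, -10, 27]
Extract 19: [8, -1, 2, -5, -10, 19, 27]
Extract 8: [2, -1, -10, -5, 8, 19, 27]
Extract 2: [-1, -5, -10, 2, 8, 19, 27]
Extract -1: [-5, -10, -1, 2, 8, 19, 27]
Extract -5: [-10, -5, -1, 2, 8, 19, 27]


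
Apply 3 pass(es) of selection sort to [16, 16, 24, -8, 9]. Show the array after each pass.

Pass 1: Select minimum -8 at index 3, swap -> [-8, 16, 24, 16, 9]
Pass 2: Select minimum 9 at index 4, swap -> [-8, 9, 24, 16, 16]
Pass 3: Select minimum 16 at index 3, swap -> [-8, 9, 16, 24, 16]


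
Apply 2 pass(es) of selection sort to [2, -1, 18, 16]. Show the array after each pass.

Pass 1: Select minimum -1 at index 1, swap -> [-1, 2, 18, 16]
Pass 2: Select minimum 2 at index 1, swap -> [-1, 2, 18, 16]


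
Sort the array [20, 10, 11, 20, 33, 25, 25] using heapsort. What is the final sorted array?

Build heap: [33, 20, 25, 20, 10, 11, 25]
Extract 33: [25, 20, 25, 20, 10, 11, 33]
Extract 25: [25, 20, 11, 20, 10, 25, 33]
Extract 25: [20, 20, 11, 10, 25, 25, 33]
Extract 20: [20, 10, 11, 20, 25, 25, 33]
Extract 20: [11, 10, 20, 20, 25, 25, 33]
Extract 11: [10, 11, 20, 20, 25, 25, 33]


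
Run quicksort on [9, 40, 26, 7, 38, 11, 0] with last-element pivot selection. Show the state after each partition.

Partition 1: pivot=0 at index 0 -> [0, 40, 26, 7, 38, 11, 9]
Partition 2: pivot=9 at index 2 -> [0, 7, 9, 40, 38, 11, 26]
Partition 3: pivot=26 at index 4 -> [0, 7, 9, 11, 26, 40, 38]
Partition 4: pivot=38 at index 5 -> [0, 7, 9, 11, 26, 38, 40]


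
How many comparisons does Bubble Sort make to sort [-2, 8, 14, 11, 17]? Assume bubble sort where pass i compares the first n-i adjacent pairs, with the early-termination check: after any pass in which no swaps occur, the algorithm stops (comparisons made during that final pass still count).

Pass 1: compare adjacent pairs (0,1)..(3,4) = 4 comparison(s), 1 swap(s) -> [-2, 8, 11, 14, 17]
Pass 2: compare adjacent pairs (0,1)..(2,3) = 3 comparison(s), 0 swap(s) -> [-2, 8, 11, 14, 17]
No swaps in this pass, so bubble sort stops here.
Total comparisons: 4 + 3 = 7


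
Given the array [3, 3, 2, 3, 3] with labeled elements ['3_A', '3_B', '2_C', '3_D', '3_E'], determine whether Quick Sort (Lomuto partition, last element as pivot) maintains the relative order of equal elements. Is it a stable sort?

Trace Quick Sort on the labeled array (the key is the number; the letter only tracks identity):
  Partition indices 0..4 around pivot 3_E -> [3_A, 3_B, 2_C, 3_D, 3_E]
  Partition indices 0..3 around pivot 3_D -> [3_A, 3_B, 2_C, 3_D, 3_E]
  Partition indices 0..2 around pivot 2_C -> [2_C, 3_B, 3_A, 3_D, 3_E]
  Partition indices 1..2 around pivot 3_A -> [2_C, 3_B, 3_A, 3_D, 3_E]
Final order: [2_C, 3_B, 3_A, 3_D, 3_E]
Equal keys:
  value 3: originally 3_A, 3_B, 3_D, 3_E; after sorting 3_B, 3_A, 3_D, 3_E -> order changed
Equal keys were reordered, so Quick Sort is not stable: partition swaps elements across long distances and can reorder equal keys. (One such input is enough; an unstable sort may happen to preserve order on other inputs, but it gives no guarantee.)
Answer: Not stable


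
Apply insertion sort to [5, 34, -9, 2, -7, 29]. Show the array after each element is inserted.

First element 5 is already 'sorted'
Insert 34: shifted 0 elements -> [5, 34, -9, 2, -7, 29]
Insert -9: shifted 2 elements -> [-9, 5, 34, 2, -7, 29]
Insert 2: shifted 2 elements -> [-9, 2, 5, 34, -7, 29]
Insert -7: shifted 3 elements -> [-9, -7, 2, 5, 34, 29]
Insert 29: shifted 1 elements -> [-9, -7, 2, 5, 29, 34]


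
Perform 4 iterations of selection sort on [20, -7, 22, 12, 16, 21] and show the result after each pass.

Pass 1: Select minimum -7 at index 1, swap -> [-7, 20, 22, 12, 16, 21]
Pass 2: Select minimum 12 at index 3, swap -> [-7, 12, 22, 20, 16, 21]
Pass 3: Select minimum 16 at index 4, swap -> [-7, 12, 16, 20, 22, 21]
Pass 4: Select minimum 20 at index 3, swap -> [-7, 12, 16, 20, 22, 21]


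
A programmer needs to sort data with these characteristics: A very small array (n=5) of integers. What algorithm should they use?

Best choice: Insertion sort
Reason: For tiny inputs the O(n^2) overhead is negligible and insertion sort has minimal constant factors


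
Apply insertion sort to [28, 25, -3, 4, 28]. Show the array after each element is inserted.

First element 28 is already 'sorted'
Insert 25: shifted 1 elements -> [25, 28, -3, 4, 28]
Insert -3: shifted 2 elements -> [-3, 25, 28, 4, 28]
Insert 4: shifted 2 elements -> [-3, 4, 25, 28, 28]
Insert 28: shifted 0 elements -> [-3, 4, 25, 28, 28]


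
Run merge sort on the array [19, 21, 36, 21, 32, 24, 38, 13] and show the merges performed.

Divide and conquer:
  Merge [19] + [21] -> [19, 21]
  Merge [36] + [21] -> [21, 36]
  Merge [19, 21] + [21, 36] -> [19, 21, 21, 36]
  Merge [32] + [24] -> [24, 32]
  Merge [38] + [13] -> [13, 38]
  Merge [24, 32] + [13, 38] -> [13, 24, 32, 38]
  Merge [19, 21, 21, 36] + [13, 24, 32, 38] -> [13, 19, 21, 21, 24, 32, 36, 38]


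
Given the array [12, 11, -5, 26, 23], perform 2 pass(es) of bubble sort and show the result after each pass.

After pass 1: [11, -5, 12, 23, 26] (3 swaps)
After pass 2: [-5, 11, 12, 23, 26] (1 swaps)
Total swaps: 4


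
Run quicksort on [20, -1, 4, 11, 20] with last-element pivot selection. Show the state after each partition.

Partition 1: pivot=20 at index 4 -> [20, -1, 4, 11, 20]
Partition 2: pivot=11 at index 2 -> [-1, 4, 11, 20, 20]
Partition 3: pivot=4 at index 1 -> [-1, 4, 11, 20, 20]


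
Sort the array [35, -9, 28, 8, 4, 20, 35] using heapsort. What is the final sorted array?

Build heap: [35, 8, 35, -9, 4, 20, 28]
Extract 35: [35, 8, 28, -9, 4, 20, 35]
Extract 35: [28, 8, 20, -9, 4, 35, 35]
Extract 28: [20, 8, 4, -9, 28, 35, 35]
Extract 20: [8, -9, 4, 20, 28, 35, 35]
Extract 8: [4, -9, 8, 20, 28, 35, 35]
Extract 4: [-9, 4, 8, 20, 28, 35, 35]


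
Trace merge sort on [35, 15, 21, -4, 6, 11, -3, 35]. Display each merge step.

Divide and conquer:
  Merge [35] + [15] -> [15, 35]
  Merge [21] + [-4] -> [-4, 21]
  Merge [15, 35] + [-4, 21] -> [-4, 15, 21, 35]
  Merge [6] + [11] -> [6, 11]
  Merge [-3] + [35] -> [-3, 35]
  Merge [6, 11] + [-3, 35] -> [-3, 6, 11, 35]
  Merge [-4, 15, 21, 35] + [-3, 6, 11, 35] -> [-4, -3, 6, 11, 15, 21, 35, 35]


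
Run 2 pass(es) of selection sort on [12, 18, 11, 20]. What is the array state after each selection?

Pass 1: Select minimum 11 at index 2, swap -> [11, 18, 12, 20]
Pass 2: Select minimum 12 at index 2, swap -> [11, 12, 18, 20]


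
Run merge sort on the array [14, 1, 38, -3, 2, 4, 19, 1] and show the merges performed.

Divide and conquer:
  Merge [14] + [1] -> [1, 14]
  Merge [38] + [-3] -> [-3, 38]
  Merge [1, 14] + [-3, 38] -> [-3, 1, 14, 38]
  Merge [2] + [4] -> [2, 4]
  Merge [19] + [1] -> [1, 19]
  Merge [2, 4] + [1, 19] -> [1, 2, 4, 19]
  Merge [-3, 1, 14, 38] + [1, 2, 4, 19] -> [-3, 1, 1, 2, 4, 14, 19, 38]


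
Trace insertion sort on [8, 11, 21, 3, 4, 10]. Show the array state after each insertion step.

First element 8 is already 'sorted'
Insert 11: shifted 0 elements -> [8, 11, 21, 3, 4, 10]
Insert 21: shifted 0 elements -> [8, 11, 21, 3, 4, 10]
Insert 3: shifted 3 elements -> [3, 8, 11, 21, 4, 10]
Insert 4: shifted 3 elements -> [3, 4, 8, 11, 21, 10]
Insert 10: shifted 2 elements -> [3, 4, 8, 10, 11, 21]


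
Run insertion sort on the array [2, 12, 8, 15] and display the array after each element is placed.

First element 2 is already 'sorted'
Insert 12: shifted 0 elements -> [2, 12, 8, 15]
Insert 8: shifted 1 elements -> [2, 8, 12, 15]
Insert 15: shifted 0 elements -> [2, 8, 12, 15]


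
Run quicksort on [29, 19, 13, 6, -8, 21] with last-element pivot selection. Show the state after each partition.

Partition 1: pivot=21 at index 4 -> [19, 13, 6, -8, 21, 29]
Partition 2: pivot=-8 at index 0 -> [-8, 13, 6, 19, 21, 29]
Partition 3: pivot=19 at index 3 -> [-8, 13, 6, 19, 21, 29]
Partition 4: pivot=6 at index 1 -> [-8, 6, 13, 19, 21, 29]


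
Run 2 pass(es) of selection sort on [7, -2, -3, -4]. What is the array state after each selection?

Pass 1: Select minimum -4 at index 3, swap -> [-4, -2, -3, 7]
Pass 2: Select minimum -3 at index 2, swap -> [-4, -3, -2, 7]


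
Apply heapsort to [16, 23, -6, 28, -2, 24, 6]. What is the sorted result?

Build heap: [28, 23, 24, 16, -2, -6, 6]
Extract 28: [24, 23, 6, 16, -2, -6, 28]
Extract 24: [23, 16, 6, -6, -2, 24, 28]
Extract 23: [16, -2, 6, -6, 23, 24, 28]
Extract 16: [6, -2, -6, 16, 23, 24, 28]
Extract 6: [-2, -6, 6, 16, 23, 24, 28]
Extract -2: [-6, -2, 6, 16, 23, 24, 28]


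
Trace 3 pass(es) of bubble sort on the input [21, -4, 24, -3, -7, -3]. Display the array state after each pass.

After pass 1: [-4, 21, -3, -7, -3, 24] (4 swaps)
After pass 2: [-4, -3, -7, -3, 21, 24] (3 swaps)
After pass 3: [-4, -7, -3, -3, 21, 24] (1 swaps)
Total swaps: 8


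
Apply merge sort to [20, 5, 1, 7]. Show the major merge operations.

Divide and conquer:
  Merge [20] + [5] -> [5, 20]
  Merge [1] + [7] -> [1, 7]
  Merge [5, 20] + [1, 7] -> [1, 5, 7, 20]


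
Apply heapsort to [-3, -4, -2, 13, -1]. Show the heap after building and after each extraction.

Build heap: [13, -1, -2, -4, -3]
Extract 13: [-1, -3, -2, -4, 13]
Extract -1: [-2, -3, -4, -1, 13]
Extract -2: [-3, -4, -2, -1, 13]
Extract -3: [-4, -3, -2, -1, 13]


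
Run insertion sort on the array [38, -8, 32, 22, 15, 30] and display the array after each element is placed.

First element 38 is already 'sorted'
Insert -8: shifted 1 elements -> [-8, 38, 32, 22, 15, 30]
Insert 32: shifted 1 elements -> [-8, 32, 38, 22, 15, 30]
Insert 22: shifted 2 elements -> [-8, 22, 32, 38, 15, 30]
Insert 15: shifted 3 elements -> [-8, 15, 22, 32, 38, 30]
Insert 30: shifted 2 elements -> [-8, 15, 22, 30, 32, 38]


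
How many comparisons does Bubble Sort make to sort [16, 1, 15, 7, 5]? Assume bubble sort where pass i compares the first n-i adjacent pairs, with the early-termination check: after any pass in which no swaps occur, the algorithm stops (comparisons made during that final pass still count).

Pass 1: compare adjacent pairs (0,1)..(3,4) = 4 comparison(s), 4 swap(s) -> [1, 15, 7, 5, 16]
Pass 2: compare adjacent pairs (0,1)..(2,3) = 3 comparison(s), 2 swap(s) -> [1, 7, 5, 15, 16]
Pass 3: compare adjacent pairs (0,1)..(1,2) = 2 comparison(s), 1 swap(s) -> [1, 5, 7, 15, 16]
Pass 4: compare adjacent pairs (0,1)..(0,1) = 1 comparison(s), 0 swap(s) -> [1, 5, 7, 15, 16]
No swaps in this pass, so bubble sort stops here.
Total comparisons: 4 + 3 + 2 + 1 = 10


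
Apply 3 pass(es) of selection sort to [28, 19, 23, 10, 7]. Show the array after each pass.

Pass 1: Select minimum 7 at index 4, swap -> [7, 19, 23, 10, 28]
Pass 2: Select minimum 10 at index 3, swap -> [7, 10, 23, 19, 28]
Pass 3: Select minimum 19 at index 3, swap -> [7, 10, 19, 23, 28]


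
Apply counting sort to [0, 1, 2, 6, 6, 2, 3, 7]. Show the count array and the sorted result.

Count array: [1, 1, 2, 1, 0, 0, 2, 1]
(count[i] = number of elements equal to i)
Cumulative count: [1, 2, 4, 5, 5, 5, 7, 8]
Sorted: [0, 1, 2, 2, 3, 6, 6, 7]


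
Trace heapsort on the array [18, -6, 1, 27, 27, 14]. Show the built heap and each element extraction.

Build heap: [27, 27, 14, -6, 18, 1]
Extract 27: [27, 18, 14, -6, 1, 27]
Extract 27: [18, 1, 14, -6, 27, 27]
Extract 18: [14, 1, -6, 18, 27, 27]
Extract 14: [1, -6, 14, 18, 27, 27]
Extract 1: [-6, 1, 14, 18, 27, 27]


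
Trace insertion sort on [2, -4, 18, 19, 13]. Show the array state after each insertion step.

First element 2 is already 'sorted'
Insert -4: shifted 1 elements -> [-4, 2, 18, 19, 13]
Insert 18: shifted 0 elements -> [-4, 2, 18, 19, 13]
Insert 19: shifted 0 elements -> [-4, 2, 18, 19, 13]
Insert 13: shifted 2 elements -> [-4, 2, 13, 18, 19]


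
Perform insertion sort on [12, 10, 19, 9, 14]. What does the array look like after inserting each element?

First element 12 is already 'sorted'
Insert 10: shifted 1 elements -> [10, 12, 19, 9, 14]
Insert 19: shifted 0 elements -> [10, 12, 19, 9, 14]
Insert 9: shifted 3 elements -> [9, 10, 12, 19, 14]
Insert 14: shifted 1 elements -> [9, 10, 12, 14, 19]


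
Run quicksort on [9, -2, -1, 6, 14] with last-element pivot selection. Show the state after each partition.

Partition 1: pivot=14 at index 4 -> [9, -2, -1, 6, 14]
Partition 2: pivot=6 at index 2 -> [-2, -1, 6, 9, 14]
Partition 3: pivot=-1 at index 1 -> [-2, -1, 6, 9, 14]


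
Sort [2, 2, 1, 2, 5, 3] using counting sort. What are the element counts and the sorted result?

Count array: [0, 1, 3, 1, 0, 1]
(count[i] = number of elements equal to i)
Cumulative count: [0, 1, 4, 5, 5, 6]
Sorted: [1, 2, 2, 2, 3, 5]


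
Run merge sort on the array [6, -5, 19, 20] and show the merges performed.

Divide and conquer:
  Merge [6] + [-5] -> [-5, 6]
  Merge [19] + [20] -> [19, 20]
  Merge [-5, 6] + [19, 20] -> [-5, 6, 19, 20]


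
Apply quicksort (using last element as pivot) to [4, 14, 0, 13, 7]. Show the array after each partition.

Partition 1: pivot=7 at index 2 -> [4, 0, 7, 13, 14]
Partition 2: pivot=0 at index 0 -> [0, 4, 7, 13, 14]
Partition 3: pivot=14 at index 4 -> [0, 4, 7, 13, 14]


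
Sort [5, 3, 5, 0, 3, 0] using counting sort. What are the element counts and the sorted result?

Count array: [2, 0, 0, 2, 0, 2]
(count[i] = number of elements equal to i)
Cumulative count: [2, 2, 2, 4, 4, 6]
Sorted: [0, 0, 3, 3, 5, 5]


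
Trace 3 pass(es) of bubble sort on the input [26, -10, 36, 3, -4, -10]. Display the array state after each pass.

After pass 1: [-10, 26, 3, -4, -10, 36] (4 swaps)
After pass 2: [-10, 3, -4, -10, 26, 36] (3 swaps)
After pass 3: [-10, -4, -10, 3, 26, 36] (2 swaps)
Total swaps: 9


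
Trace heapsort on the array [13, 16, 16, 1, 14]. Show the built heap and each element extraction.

Build heap: [16, 14, 16, 1, 13]
Extract 16: [16, 14, 13, 1, 16]
Extract 16: [14, 1, 13, 16, 16]
Extract 14: [13, 1, 14, 16, 16]
Extract 13: [1, 13, 14, 16, 16]


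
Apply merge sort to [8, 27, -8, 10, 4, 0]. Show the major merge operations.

Divide and conquer:
  Merge [27] + [-8] -> [-8, 27]
  Merge [8] + [-8, 27] -> [-8, 8, 27]
  Merge [4] + [0] -> [0, 4]
  Merge [10] + [0, 4] -> [0, 4, 10]
  Merge [-8, 8, 27] + [0, 4, 10] -> [-8, 0, 4, 8, 10, 27]


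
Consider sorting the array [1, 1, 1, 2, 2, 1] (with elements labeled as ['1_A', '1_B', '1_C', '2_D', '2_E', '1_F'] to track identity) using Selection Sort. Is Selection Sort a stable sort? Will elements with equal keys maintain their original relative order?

Trace Selection Sort on the labeled array (the key is the number; the letter only tracks identity):
  Pass 1: minimum 1_A is already at index 0; no swap -> [1_A, 1_B, 1_C, 2_D, 2_E, 1_F]
  Pass 2: minimum 1_B is already at index 1; no swap -> [1_A, 1_B, 1_C, 2_D, 2_E, 1_F]
  Pass 3: minimum 1_C is already at index 2; no swap -> [1_A, 1_B, 1_C, 2_D, 2_E, 1_F]
  Pass 4: minimum of unsorted part is 1_F at index 5; swap it with 2_D at index 3 -> [1_A, 1_B, 1_C, 1_F, 2_E, 2_D]
  Pass 5: minimum 2_E is already at index 4; no swap -> [1_A, 1_B, 1_C, 1_F, 2_E, 2_D]
Final order: [1_A, 1_B, 1_C, 1_F, 2_E, 2_D]
Equal keys:
  value 1: originally 1_A, 1_B, 1_C, 1_F; after sorting 1_A, 1_B, 1_C, 1_F -> order preserved
  value 2: originally 2_D, 2_E; after sorting 2_E, 2_D -> order changed
Equal keys were reordered, so Selection Sort is not stable: the long-range swap that moves the minimum into place can carry an element past an equal key. (One such input is enough; an unstable sort may happen to preserve order on other inputs, but it gives no guarantee.)
Answer: Not stable


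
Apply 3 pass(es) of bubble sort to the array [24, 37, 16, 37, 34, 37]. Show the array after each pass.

After pass 1: [24, 16, 37, 34, 37, 37] (2 swaps)
After pass 2: [16, 24, 34, 37, 37, 37] (2 swaps)
After pass 3: [16, 24, 34, 37, 37, 37] (0 swaps)
Total swaps: 4


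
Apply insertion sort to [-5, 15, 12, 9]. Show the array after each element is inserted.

First element -5 is already 'sorted'
Insert 15: shifted 0 elements -> [-5, 15, 12, 9]
Insert 12: shifted 1 elements -> [-5, 12, 15, 9]
Insert 9: shifted 2 elements -> [-5, 9, 12, 15]


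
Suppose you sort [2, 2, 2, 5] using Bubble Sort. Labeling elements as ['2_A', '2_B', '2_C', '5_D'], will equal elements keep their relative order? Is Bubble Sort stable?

Trace Bubble Sort on the labeled array (the key is the number; the letter only tracks identity):
  After pass 1: [2_A, 2_B, 2_C, 5_D] (no swaps, done)
Final order: [2_A, 2_B, 2_C, 5_D]
Equal keys:
  value 2: originally 2_A, 2_B, 2_C; after sorting 2_A, 2_B, 2_C -> order preserved
All equal keys kept their original relative order. Bubble Sort is stable: it only swaps adjacent elements when the left one is strictly greater, so equal keys never move past each other.
Answer: Stable


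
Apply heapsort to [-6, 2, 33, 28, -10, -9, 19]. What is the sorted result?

Build heap: [33, 28, 19, 2, -10, -9, -6]
Extract 33: [28, 2, 19, -6, -10, -9, 33]
Extract 28: [19, 2, -9, -6, -10, 28, 33]
Extract 19: [2, -6, -9, -10, 19, 28, 33]
Extract 2: [-6, -10, -9, 2, 19, 28, 33]
Extract -6: [-9, -10, -6, 2, 19, 28, 33]
Extract -9: [-10, -9, -6, 2, 19, 28, 33]


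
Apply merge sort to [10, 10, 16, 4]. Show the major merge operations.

Divide and conquer:
  Merge [10] + [10] -> [10, 10]
  Merge [16] + [4] -> [4, 16]
  Merge [10, 10] + [4, 16] -> [4, 10, 10, 16]


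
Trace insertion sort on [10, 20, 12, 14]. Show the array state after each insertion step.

First element 10 is already 'sorted'
Insert 20: shifted 0 elements -> [10, 20, 12, 14]
Insert 12: shifted 1 elements -> [10, 12, 20, 14]
Insert 14: shifted 1 elements -> [10, 12, 14, 20]


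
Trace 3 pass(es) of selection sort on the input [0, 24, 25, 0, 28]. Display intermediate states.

Pass 1: Select minimum 0 at index 0, swap -> [0, 24, 25, 0, 28]
Pass 2: Select minimum 0 at index 3, swap -> [0, 0, 25, 24, 28]
Pass 3: Select minimum 24 at index 3, swap -> [0, 0, 24, 25, 28]


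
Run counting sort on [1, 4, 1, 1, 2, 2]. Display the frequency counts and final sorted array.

Count array: [0, 3, 2, 0, 1]
(count[i] = number of elements equal to i)
Cumulative count: [0, 3, 5, 5, 6]
Sorted: [1, 1, 1, 2, 2, 4]


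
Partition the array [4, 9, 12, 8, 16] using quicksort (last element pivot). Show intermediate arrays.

Partition 1: pivot=16 at index 4 -> [4, 9, 12, 8, 16]
Partition 2: pivot=8 at index 1 -> [4, 8, 12, 9, 16]
Partition 3: pivot=9 at index 2 -> [4, 8, 9, 12, 16]


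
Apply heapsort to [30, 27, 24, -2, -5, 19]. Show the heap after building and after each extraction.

Build heap: [30, 27, 24, -2, -5, 19]
Extract 30: [27, 19, 24, -2, -5, 30]
Extract 27: [24, 19, -5, -2, 27, 30]
Extract 24: [19, -2, -5, 24, 27, 30]
Extract 19: [-2, -5, 19, 24, 27, 30]
Extract -2: [-5, -2, 19, 24, 27, 30]


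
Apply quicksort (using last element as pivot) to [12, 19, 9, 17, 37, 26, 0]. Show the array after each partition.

Partition 1: pivot=0 at index 0 -> [0, 19, 9, 17, 37, 26, 12]
Partition 2: pivot=12 at index 2 -> [0, 9, 12, 17, 37, 26, 19]
Partition 3: pivot=19 at index 4 -> [0, 9, 12, 17, 19, 26, 37]
Partition 4: pivot=37 at index 6 -> [0, 9, 12, 17, 19, 26, 37]


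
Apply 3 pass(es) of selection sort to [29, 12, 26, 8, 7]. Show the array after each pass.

Pass 1: Select minimum 7 at index 4, swap -> [7, 12, 26, 8, 29]
Pass 2: Select minimum 8 at index 3, swap -> [7, 8, 26, 12, 29]
Pass 3: Select minimum 12 at index 3, swap -> [7, 8, 12, 26, 29]


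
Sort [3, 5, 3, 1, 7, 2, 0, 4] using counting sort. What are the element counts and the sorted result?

Count array: [1, 1, 1, 2, 1, 1, 0, 1]
(count[i] = number of elements equal to i)
Cumulative count: [1, 2, 3, 5, 6, 7, 7, 8]
Sorted: [0, 1, 2, 3, 3, 4, 5, 7]


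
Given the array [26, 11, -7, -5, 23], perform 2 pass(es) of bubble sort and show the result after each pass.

After pass 1: [11, -7, -5, 23, 26] (4 swaps)
After pass 2: [-7, -5, 11, 23, 26] (2 swaps)
Total swaps: 6


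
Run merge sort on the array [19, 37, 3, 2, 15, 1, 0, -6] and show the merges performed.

Divide and conquer:
  Merge [19] + [37] -> [19, 37]
  Merge [3] + [2] -> [2, 3]
  Merge [19, 37] + [2, 3] -> [2, 3, 19, 37]
  Merge [15] + [1] -> [1, 15]
  Merge [0] + [-6] -> [-6, 0]
  Merge [1, 15] + [-6, 0] -> [-6, 0, 1, 15]
  Merge [2, 3, 19, 37] + [-6, 0, 1, 15] -> [-6, 0, 1, 2, 3, 15, 19, 37]


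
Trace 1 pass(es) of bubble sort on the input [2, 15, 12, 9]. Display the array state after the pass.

After pass 1: [2, 12, 9, 15] (2 swaps)
Total swaps: 2


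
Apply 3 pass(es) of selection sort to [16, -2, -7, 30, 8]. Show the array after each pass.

Pass 1: Select minimum -7 at index 2, swap -> [-7, -2, 16, 30, 8]
Pass 2: Select minimum -2 at index 1, swap -> [-7, -2, 16, 30, 8]
Pass 3: Select minimum 8 at index 4, swap -> [-7, -2, 8, 30, 16]


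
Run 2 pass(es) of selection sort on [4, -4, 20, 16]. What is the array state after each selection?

Pass 1: Select minimum -4 at index 1, swap -> [-4, 4, 20, 16]
Pass 2: Select minimum 4 at index 1, swap -> [-4, 4, 20, 16]


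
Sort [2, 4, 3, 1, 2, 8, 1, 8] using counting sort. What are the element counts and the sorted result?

Count array: [0, 2, 2, 1, 1, 0, 0, 0, 2]
(count[i] = number of elements equal to i)
Cumulative count: [0, 2, 4, 5, 6, 6, 6, 6, 8]
Sorted: [1, 1, 2, 2, 3, 4, 8, 8]


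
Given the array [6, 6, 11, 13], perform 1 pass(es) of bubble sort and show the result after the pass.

After pass 1: [6, 6, 11, 13] (0 swaps)
Total swaps: 0


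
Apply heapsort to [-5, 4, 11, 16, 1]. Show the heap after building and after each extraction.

Build heap: [16, 4, 11, -5, 1]
Extract 16: [11, 4, 1, -5, 16]
Extract 11: [4, -5, 1, 11, 16]
Extract 4: [1, -5, 4, 11, 16]
Extract 1: [-5, 1, 4, 11, 16]


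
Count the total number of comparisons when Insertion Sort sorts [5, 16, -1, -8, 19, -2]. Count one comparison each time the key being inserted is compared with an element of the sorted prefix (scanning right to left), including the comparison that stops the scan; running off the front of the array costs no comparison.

Insert 16: 5 <= 16 (stop) = 1 comparison(s) -> [5, 16, -1, -8, 19, -2]
Insert -1: 16 > -1 (shift), 5 > -1 (shift), reached front = 2 comparison(s) -> [-1, 5, 16, -8, 19, -2]
Insert -8: 16 > -8 (shift), 5 > -8 (shift), -1 > -8 (shift), reached front = 3 comparison(s) -> [-8, -1, 5, 16, 19, -2]
Insert 19: 16 <= 19 (stop) = 1 comparison(s) -> [-8, -1, 5, 16, 19, -2]
Insert -2: 19 > -2 (shift), 16 > -2 (shift), 5 > -2 (shift), -1 > -2 (shift), -8 <= -2 (stop) = 5 comparison(s) -> [-8, -2, -1, 5, 16, 19]
Total comparisons: 1 + 2 + 3 + 1 + 5 = 12


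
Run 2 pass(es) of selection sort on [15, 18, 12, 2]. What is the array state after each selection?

Pass 1: Select minimum 2 at index 3, swap -> [2, 18, 12, 15]
Pass 2: Select minimum 12 at index 2, swap -> [2, 12, 18, 15]


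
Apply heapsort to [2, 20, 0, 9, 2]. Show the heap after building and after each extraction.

Build heap: [20, 9, 0, 2, 2]
Extract 20: [9, 2, 0, 2, 20]
Extract 9: [2, 2, 0, 9, 20]
Extract 2: [2, 0, 2, 9, 20]
Extract 2: [0, 2, 2, 9, 20]


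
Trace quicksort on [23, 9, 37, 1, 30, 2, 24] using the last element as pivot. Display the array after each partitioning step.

Partition 1: pivot=24 at index 4 -> [23, 9, 1, 2, 24, 37, 30]
Partition 2: pivot=2 at index 1 -> [1, 2, 23, 9, 24, 37, 30]
Partition 3: pivot=9 at index 2 -> [1, 2, 9, 23, 24, 37, 30]
Partition 4: pivot=30 at index 5 -> [1, 2, 9, 23, 24, 30, 37]


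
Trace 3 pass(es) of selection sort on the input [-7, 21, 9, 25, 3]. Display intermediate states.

Pass 1: Select minimum -7 at index 0, swap -> [-7, 21, 9, 25, 3]
Pass 2: Select minimum 3 at index 4, swap -> [-7, 3, 9, 25, 21]
Pass 3: Select minimum 9 at index 2, swap -> [-7, 3, 9, 25, 21]


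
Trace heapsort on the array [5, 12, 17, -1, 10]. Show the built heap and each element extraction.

Build heap: [17, 12, 5, -1, 10]
Extract 17: [12, 10, 5, -1, 17]
Extract 12: [10, -1, 5, 12, 17]
Extract 10: [5, -1, 10, 12, 17]
Extract 5: [-1, 5, 10, 12, 17]


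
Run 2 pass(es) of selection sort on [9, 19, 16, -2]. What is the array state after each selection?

Pass 1: Select minimum -2 at index 3, swap -> [-2, 19, 16, 9]
Pass 2: Select minimum 9 at index 3, swap -> [-2, 9, 16, 19]


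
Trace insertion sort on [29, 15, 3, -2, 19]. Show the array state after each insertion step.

First element 29 is already 'sorted'
Insert 15: shifted 1 elements -> [15, 29, 3, -2, 19]
Insert 3: shifted 2 elements -> [3, 15, 29, -2, 19]
Insert -2: shifted 3 elements -> [-2, 3, 15, 29, 19]
Insert 19: shifted 1 elements -> [-2, 3, 15, 19, 29]


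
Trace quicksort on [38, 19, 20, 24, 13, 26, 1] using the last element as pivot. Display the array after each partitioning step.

Partition 1: pivot=1 at index 0 -> [1, 19, 20, 24, 13, 26, 38]
Partition 2: pivot=38 at index 6 -> [1, 19, 20, 24, 13, 26, 38]
Partition 3: pivot=26 at index 5 -> [1, 19, 20, 24, 13, 26, 38]
Partition 4: pivot=13 at index 1 -> [1, 13, 20, 24, 19, 26, 38]
Partition 5: pivot=19 at index 2 -> [1, 13, 19, 24, 20, 26, 38]
Partition 6: pivot=20 at index 3 -> [1, 13, 19, 20, 24, 26, 38]


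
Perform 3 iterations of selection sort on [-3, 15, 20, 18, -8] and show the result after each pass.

Pass 1: Select minimum -8 at index 4, swap -> [-8, 15, 20, 18, -3]
Pass 2: Select minimum -3 at index 4, swap -> [-8, -3, 20, 18, 15]
Pass 3: Select minimum 15 at index 4, swap -> [-8, -3, 15, 18, 20]


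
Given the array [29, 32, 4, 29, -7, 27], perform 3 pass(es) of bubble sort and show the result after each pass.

After pass 1: [29, 4, 29, -7, 27, 32] (4 swaps)
After pass 2: [4, 29, -7, 27, 29, 32] (3 swaps)
After pass 3: [4, -7, 27, 29, 29, 32] (2 swaps)
Total swaps: 9


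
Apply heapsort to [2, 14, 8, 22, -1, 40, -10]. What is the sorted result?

Build heap: [40, 22, 8, 14, -1, 2, -10]
Extract 40: [22, 14, 8, -10, -1, 2, 40]
Extract 22: [14, 2, 8, -10, -1, 22, 40]
Extract 14: [8, 2, -1, -10, 14, 22, 40]
Extract 8: [2, -10, -1, 8, 14, 22, 40]
Extract 2: [-1, -10, 2, 8, 14, 22, 40]
Extract -1: [-10, -1, 2, 8, 14, 22, 40]


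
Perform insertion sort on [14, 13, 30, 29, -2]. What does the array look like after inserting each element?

First element 14 is already 'sorted'
Insert 13: shifted 1 elements -> [13, 14, 30, 29, -2]
Insert 30: shifted 0 elements -> [13, 14, 30, 29, -2]
Insert 29: shifted 1 elements -> [13, 14, 29, 30, -2]
Insert -2: shifted 4 elements -> [-2, 13, 14, 29, 30]


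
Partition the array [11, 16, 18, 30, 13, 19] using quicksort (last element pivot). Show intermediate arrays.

Partition 1: pivot=19 at index 4 -> [11, 16, 18, 13, 19, 30]
Partition 2: pivot=13 at index 1 -> [11, 13, 18, 16, 19, 30]
Partition 3: pivot=16 at index 2 -> [11, 13, 16, 18, 19, 30]


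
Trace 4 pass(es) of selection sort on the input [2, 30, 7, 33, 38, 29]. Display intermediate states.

Pass 1: Select minimum 2 at index 0, swap -> [2, 30, 7, 33, 38, 29]
Pass 2: Select minimum 7 at index 2, swap -> [2, 7, 30, 33, 38, 29]
Pass 3: Select minimum 29 at index 5, swap -> [2, 7, 29, 33, 38, 30]
Pass 4: Select minimum 30 at index 5, swap -> [2, 7, 29, 30, 38, 33]


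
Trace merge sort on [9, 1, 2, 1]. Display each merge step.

Divide and conquer:
  Merge [9] + [1] -> [1, 9]
  Merge [2] + [1] -> [1, 2]
  Merge [1, 9] + [1, 2] -> [1, 1, 2, 9]


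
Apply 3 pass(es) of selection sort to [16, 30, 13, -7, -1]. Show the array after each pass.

Pass 1: Select minimum -7 at index 3, swap -> [-7, 30, 13, 16, -1]
Pass 2: Select minimum -1 at index 4, swap -> [-7, -1, 13, 16, 30]
Pass 3: Select minimum 13 at index 2, swap -> [-7, -1, 13, 16, 30]


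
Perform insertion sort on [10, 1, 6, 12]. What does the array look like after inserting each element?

First element 10 is already 'sorted'
Insert 1: shifted 1 elements -> [1, 10, 6, 12]
Insert 6: shifted 1 elements -> [1, 6, 10, 12]
Insert 12: shifted 0 elements -> [1, 6, 10, 12]


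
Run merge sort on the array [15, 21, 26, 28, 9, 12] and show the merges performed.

Divide and conquer:
  Merge [21] + [26] -> [21, 26]
  Merge [15] + [21, 26] -> [15, 21, 26]
  Merge [9] + [12] -> [9, 12]
  Merge [28] + [9, 12] -> [9, 12, 28]
  Merge [15, 21, 26] + [9, 12, 28] -> [9, 12, 15, 21, 26, 28]


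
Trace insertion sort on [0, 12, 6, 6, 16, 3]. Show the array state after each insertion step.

First element 0 is already 'sorted'
Insert 12: shifted 0 elements -> [0, 12, 6, 6, 16, 3]
Insert 6: shifted 1 elements -> [0, 6, 12, 6, 16, 3]
Insert 6: shifted 1 elements -> [0, 6, 6, 12, 16, 3]
Insert 16: shifted 0 elements -> [0, 6, 6, 12, 16, 3]
Insert 3: shifted 4 elements -> [0, 3, 6, 6, 12, 16]


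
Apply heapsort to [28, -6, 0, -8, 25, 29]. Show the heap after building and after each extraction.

Build heap: [29, 25, 28, -8, -6, 0]
Extract 29: [28, 25, 0, -8, -6, 29]
Extract 28: [25, -6, 0, -8, 28, 29]
Extract 25: [0, -6, -8, 25, 28, 29]
Extract 0: [-6, -8, 0, 25, 28, 29]
Extract -6: [-8, -6, 0, 25, 28, 29]


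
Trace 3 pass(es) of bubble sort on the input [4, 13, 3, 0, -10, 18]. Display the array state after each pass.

After pass 1: [4, 3, 0, -10, 13, 18] (3 swaps)
After pass 2: [3, 0, -10, 4, 13, 18] (3 swaps)
After pass 3: [0, -10, 3, 4, 13, 18] (2 swaps)
Total swaps: 8


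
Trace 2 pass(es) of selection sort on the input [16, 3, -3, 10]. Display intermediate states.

Pass 1: Select minimum -3 at index 2, swap -> [-3, 3, 16, 10]
Pass 2: Select minimum 3 at index 1, swap -> [-3, 3, 16, 10]


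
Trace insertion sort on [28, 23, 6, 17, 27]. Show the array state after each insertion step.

First element 28 is already 'sorted'
Insert 23: shifted 1 elements -> [23, 28, 6, 17, 27]
Insert 6: shifted 2 elements -> [6, 23, 28, 17, 27]
Insert 17: shifted 2 elements -> [6, 17, 23, 28, 27]
Insert 27: shifted 1 elements -> [6, 17, 23, 27, 28]


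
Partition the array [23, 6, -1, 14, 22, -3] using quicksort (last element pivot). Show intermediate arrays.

Partition 1: pivot=-3 at index 0 -> [-3, 6, -1, 14, 22, 23]
Partition 2: pivot=23 at index 5 -> [-3, 6, -1, 14, 22, 23]
Partition 3: pivot=22 at index 4 -> [-3, 6, -1, 14, 22, 23]
Partition 4: pivot=14 at index 3 -> [-3, 6, -1, 14, 22, 23]
Partition 5: pivot=-1 at index 1 -> [-3, -1, 6, 14, 22, 23]


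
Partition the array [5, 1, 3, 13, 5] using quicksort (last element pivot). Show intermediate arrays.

Partition 1: pivot=5 at index 3 -> [5, 1, 3, 5, 13]
Partition 2: pivot=3 at index 1 -> [1, 3, 5, 5, 13]


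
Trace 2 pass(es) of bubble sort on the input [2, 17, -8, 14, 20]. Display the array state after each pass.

After pass 1: [2, -8, 14, 17, 20] (2 swaps)
After pass 2: [-8, 2, 14, 17, 20] (1 swaps)
Total swaps: 3


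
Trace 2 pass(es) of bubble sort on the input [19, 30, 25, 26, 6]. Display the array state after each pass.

After pass 1: [19, 25, 26, 6, 30] (3 swaps)
After pass 2: [19, 25, 6, 26, 30] (1 swaps)
Total swaps: 4


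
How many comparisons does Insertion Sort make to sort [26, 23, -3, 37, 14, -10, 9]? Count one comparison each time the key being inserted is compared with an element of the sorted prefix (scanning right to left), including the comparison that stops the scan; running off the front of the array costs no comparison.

Insert 23: 26 > 23 (shift), reached front = 1 comparison(s) -> [23, 26, -3, 37, 14, -10, 9]
Insert -3: 26 > -3 (shift), 23 > -3 (shift), reached front = 2 comparison(s) -> [-3, 23, 26, 37, 14, -10, 9]
Insert 37: 26 <= 37 (stop) = 1 comparison(s) -> [-3, 23, 26, 37, 14, -10, 9]
Insert 14: 37 > 14 (shift), 26 > 14 (shift), 23 > 14 (shift), -3 <= 14 (stop) = 4 comparison(s) -> [-3, 14, 23, 26, 37, -10, 9]
Insert -10: 37 > -10 (shift), 26 > -10 (shift), 23 > -10 (shift), 14 > -10 (shift), -3 > -10 (shift), reached front = 5 comparison(s) -> [-10, -3, 14, 23, 26, 37, 9]
Insert 9: 37 > 9 (shift), 26 > 9 (shift), 23 > 9 (shift), 14 > 9 (shift), -3 <= 9 (stop) = 5 comparison(s) -> [-10, -3, 9, 14, 23, 26, 37]
Total comparisons: 1 + 2 + 1 + 4 + 5 + 5 = 18


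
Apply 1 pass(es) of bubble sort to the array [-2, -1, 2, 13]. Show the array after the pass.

After pass 1: [-2, -1, 2, 13] (0 swaps)
Total swaps: 0


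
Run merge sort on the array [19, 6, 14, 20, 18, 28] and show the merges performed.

Divide and conquer:
  Merge [6] + [14] -> [6, 14]
  Merge [19] + [6, 14] -> [6, 14, 19]
  Merge [18] + [28] -> [18, 28]
  Merge [20] + [18, 28] -> [18, 20, 28]
  Merge [6, 14, 19] + [18, 20, 28] -> [6, 14, 18, 19, 20, 28]


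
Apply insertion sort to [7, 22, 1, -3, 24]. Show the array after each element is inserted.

First element 7 is already 'sorted'
Insert 22: shifted 0 elements -> [7, 22, 1, -3, 24]
Insert 1: shifted 2 elements -> [1, 7, 22, -3, 24]
Insert -3: shifted 3 elements -> [-3, 1, 7, 22, 24]
Insert 24: shifted 0 elements -> [-3, 1, 7, 22, 24]


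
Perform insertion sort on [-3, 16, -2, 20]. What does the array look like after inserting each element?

First element -3 is already 'sorted'
Insert 16: shifted 0 elements -> [-3, 16, -2, 20]
Insert -2: shifted 1 elements -> [-3, -2, 16, 20]
Insert 20: shifted 0 elements -> [-3, -2, 16, 20]


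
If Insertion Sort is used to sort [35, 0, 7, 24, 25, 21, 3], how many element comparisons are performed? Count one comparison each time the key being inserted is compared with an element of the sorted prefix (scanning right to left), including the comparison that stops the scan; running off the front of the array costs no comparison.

Insert 0: 35 > 0 (shift), reached front = 1 comparison(s) -> [0, 35, 7, 24, 25, 21, 3]
Insert 7: 35 > 7 (shift), 0 <= 7 (stop) = 2 comparison(s) -> [0, 7, 35, 24, 25, 21, 3]
Insert 24: 35 > 24 (shift), 7 <= 24 (stop) = 2 comparison(s) -> [0, 7, 24, 35, 25, 21, 3]
Insert 25: 35 > 25 (shift), 24 <= 25 (stop) = 2 comparison(s) -> [0, 7, 24, 25, 35, 21, 3]
Insert 21: 35 > 21 (shift), 25 > 21 (shift), 24 > 21 (shift), 7 <= 21 (stop) = 4 comparison(s) -> [0, 7, 21, 24, 25, 35, 3]
Insert 3: 35 > 3 (shift), 25 > 3 (shift), 24 > 3 (shift), 21 > 3 (shift), 7 > 3 (shift), 0 <= 3 (stop) = 6 comparison(s) -> [0, 3, 7, 21, 24, 25, 35]
Total comparisons: 1 + 2 + 2 + 2 + 4 + 6 = 17
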